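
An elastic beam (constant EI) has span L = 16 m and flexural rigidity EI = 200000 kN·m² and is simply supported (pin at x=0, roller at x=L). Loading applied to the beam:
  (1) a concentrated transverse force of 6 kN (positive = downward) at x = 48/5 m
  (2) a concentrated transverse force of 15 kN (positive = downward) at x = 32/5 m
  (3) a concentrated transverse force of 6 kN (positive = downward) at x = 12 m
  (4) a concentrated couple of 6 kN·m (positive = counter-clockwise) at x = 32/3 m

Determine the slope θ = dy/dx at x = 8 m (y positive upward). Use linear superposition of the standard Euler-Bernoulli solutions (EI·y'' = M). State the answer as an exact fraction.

Load 1 — point force P=6 kN at a=48/5 m (b=L-a=32/5):
  θ_1 = -Pb(L²-b²-3x²)/(6LEI)  [x≤a] = -6·(32/5)·(16²-(32/5)²-3·8²)/(6·16·200000) = -18/390625 rad
Load 2 — point force P=15 kN at a=32/5 m (b=L-a=48/5):
  θ_2 = -Pa(2L²-6Lx+3x²+a²)/(6LEI)  [x>a] = -15·(32/5)·(2·16²-6·16·8+3·8²+(32/5)²)/(6·16·200000) = 9/78125 rad
Load 3 — point force P=6 kN at a=12 m (b=L-a=4):
  θ_3 = -Pb(L²-b²-3x²)/(6LEI)  [x≤a] = -6·4·(16²-4²-3·8²)/(6·16·200000) = -3/50000 rad
Load 4 — applied couple M₀=6 kN·m at a=32/3 m (b=L-a=16/3):
  θ_4 = (M₀x²/(2L)+C₁)/EI  [x≤a] with C₁=M₀(3b²-L²)/(6L)=-32/3 = (6·8²/(2·16)+(-32/3))/200000 = 1/150000 rad
Superposition: θ = Σ θ_i = 37/2343750 rad ≈ 0.000016 rad

θ(8) = 37/2343750 rad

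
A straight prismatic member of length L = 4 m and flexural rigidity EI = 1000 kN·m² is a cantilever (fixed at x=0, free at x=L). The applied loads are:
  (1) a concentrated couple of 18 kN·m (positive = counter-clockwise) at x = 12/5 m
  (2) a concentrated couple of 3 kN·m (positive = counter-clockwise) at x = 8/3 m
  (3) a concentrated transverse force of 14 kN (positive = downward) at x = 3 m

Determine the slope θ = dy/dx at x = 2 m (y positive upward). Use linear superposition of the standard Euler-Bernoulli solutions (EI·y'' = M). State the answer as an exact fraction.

θ(2) = -7/500 rad

Load 1 — applied couple M₀=18 kN·m at a=12/5 m (b=L-a=8/5):
  θ_1 = M₀x/EI  [x≤a] = 18·2/1000 = 9/250 rad
Load 2 — applied couple M₀=3 kN·m at a=8/3 m (b=L-a=4/3):
  θ_2 = M₀x/EI  [x≤a] = 3·2/1000 = 3/500 rad
Load 3 — point force P=14 kN at a=3 m (b=L-a=1):
  θ_3 = -Px(2a-x)/(2EI)  [x≤a] = -14·2·(2·3-2)/(2·1000) = -7/125 rad
Superposition: θ = Σ θ_i = -7/500 rad ≈ -0.014000 rad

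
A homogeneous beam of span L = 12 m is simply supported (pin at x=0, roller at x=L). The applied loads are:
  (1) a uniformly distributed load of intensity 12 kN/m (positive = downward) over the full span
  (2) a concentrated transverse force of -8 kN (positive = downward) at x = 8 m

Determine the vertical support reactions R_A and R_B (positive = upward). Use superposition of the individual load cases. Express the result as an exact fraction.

R_A = 208/3 kN, R_B = 200/3 kN

Load 1 — uniform load w=12 kN/m over full span:
  R_A = wL/2 = 12·12/2 = 72 kN
  R_B = wL/2 = 12·12/2 = 72 kN
Load 2 — point force P=-8 kN at a=8 m (b=L-a=4):
  R_A = Pb/L = (-8)·4/12 = -8/3 kN
  R_B = Pa/L = (-8)·8/12 = -16/3 kN
Superposition: R_A = 208/3 kN, R_B = 200/3 kN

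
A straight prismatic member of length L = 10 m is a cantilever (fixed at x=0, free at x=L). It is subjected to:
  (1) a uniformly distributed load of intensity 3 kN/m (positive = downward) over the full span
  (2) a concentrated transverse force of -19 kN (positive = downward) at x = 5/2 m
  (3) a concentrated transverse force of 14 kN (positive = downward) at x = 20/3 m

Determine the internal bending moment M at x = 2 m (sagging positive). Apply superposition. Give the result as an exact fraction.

M(2) = -911/6 kN·m

Load 1 — uniform load w=3 kN/m over full span:
  M_1 = -w(L-x)²/2 = -3·(10-2)²/2 = -96 kN·m
Load 2 — point force P=-19 kN at a=5/2 m (b=L-a=15/2):
  M_2 = -P(a-x)  [x≤a] = -(-19)·((5/2)-2) = 19/2 kN·m
Load 3 — point force P=14 kN at a=20/3 m (b=L-a=10/3):
  M_3 = -P(a-x)  [x≤a] = -14·((20/3)-2) = -196/3 kN·m
Superposition: M = Σ M_i = -911/6 kN·m ≈ -151.833333 kN·m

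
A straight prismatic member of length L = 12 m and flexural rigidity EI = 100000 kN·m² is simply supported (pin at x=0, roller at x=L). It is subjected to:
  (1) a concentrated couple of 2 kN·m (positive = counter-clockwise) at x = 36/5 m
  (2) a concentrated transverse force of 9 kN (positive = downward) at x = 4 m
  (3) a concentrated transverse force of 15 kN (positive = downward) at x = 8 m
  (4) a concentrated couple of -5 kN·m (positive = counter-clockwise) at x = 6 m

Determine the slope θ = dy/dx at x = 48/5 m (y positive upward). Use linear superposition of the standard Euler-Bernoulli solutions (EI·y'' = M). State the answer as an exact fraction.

θ(48/5) = 24299/15000000 rad

Load 1 — applied couple M₀=2 kN·m at a=36/5 m (b=L-a=24/5):
  θ_1 = (M₀x²/(2L)-M₀(x-a)+C₁)/EI  [x>a] with C₁=M₀(3b²-L²)/(6L)=-52/25 = (2·(48/5)²/(2·12)-2·((48/5)-(36/5))+(-52/25))/100000 = 1/125000 rad
Load 2 — point force P=9 kN at a=4 m (b=L-a=8):
  θ_2 = -Pa(2L²-6Lx+3x²+a²)/(6LEI)  [x>a] = -9·4·(2·12²-6·12·(48/5)+3·(48/5)²+4²)/(6·12·100000) = 173/312500 rad
Load 3 — point force P=15 kN at a=8 m (b=L-a=4):
  θ_3 = -Pa(2L²-6Lx+3x²+a²)/(6LEI)  [x>a] = -15·8·(2·12²-6·12·(48/5)+3·(48/5)²+8²)/(6·12·100000) = 49/46875 rad
Load 4 — applied couple M₀=-5 kN·m at a=6 m (b=L-a=6):
  θ_4 = (M₀x²/(2L)-M₀(x-a)+C₁)/EI  [x>a] with C₁=M₀(3b²-L²)/(6L)=5/2 = ((-5)·(48/5)²/(2·12)-(-5)·((48/5)-6)+(5/2))/100000 = 13/1000000 rad
Superposition: θ = Σ θ_i = 24299/15000000 rad ≈ 0.001620 rad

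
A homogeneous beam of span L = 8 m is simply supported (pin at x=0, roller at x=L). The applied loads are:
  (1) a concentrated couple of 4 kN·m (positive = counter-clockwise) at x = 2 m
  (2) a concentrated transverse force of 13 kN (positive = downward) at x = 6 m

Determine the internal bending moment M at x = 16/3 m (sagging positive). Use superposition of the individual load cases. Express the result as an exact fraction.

M(16/3) = 16 kN·m

Load 1 — applied couple M₀=4 kN·m at a=2 m (b=L-a=6):
  M_1 = M₀x/L - M₀  [x>a] = 4·(16/3)/8 - 4 = -4/3 kN·m
Load 2 — point force P=13 kN at a=6 m (b=L-a=2):
  M_2 = Pbx/L  [x≤a] = 13·2·(16/3)/8 = 52/3 kN·m
Superposition: M = Σ M_i = 16 kN·m ≈ 16.000000 kN·m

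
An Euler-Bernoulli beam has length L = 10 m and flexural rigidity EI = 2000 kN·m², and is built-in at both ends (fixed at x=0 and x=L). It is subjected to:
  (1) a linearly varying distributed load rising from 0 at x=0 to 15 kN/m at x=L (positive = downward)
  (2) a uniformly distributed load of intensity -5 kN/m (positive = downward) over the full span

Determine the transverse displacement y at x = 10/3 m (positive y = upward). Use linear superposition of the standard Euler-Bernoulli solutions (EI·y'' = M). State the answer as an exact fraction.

Load 1 — triangular load w₀=15 kN/m (0→w₀ over full span):
  y_1 = -w₀x²(L-x)²(x+2L)/(120LEI) = -15·(10/3)²·(10-(10/3))²·((10/3)+2·10)/(120·10·2000) = -35/486 m
Load 2 — uniform load w=-5 kN/m over full span:
  y_2 = -wx²(L-x)²/(24EI) = -(-5)·(10/3)²·(10-(10/3))²/(24·2000) = 25/486 m
Superposition: y = Σ y_i = -5/243 m ≈ -0.020576 m

y(10/3) = -5/243 m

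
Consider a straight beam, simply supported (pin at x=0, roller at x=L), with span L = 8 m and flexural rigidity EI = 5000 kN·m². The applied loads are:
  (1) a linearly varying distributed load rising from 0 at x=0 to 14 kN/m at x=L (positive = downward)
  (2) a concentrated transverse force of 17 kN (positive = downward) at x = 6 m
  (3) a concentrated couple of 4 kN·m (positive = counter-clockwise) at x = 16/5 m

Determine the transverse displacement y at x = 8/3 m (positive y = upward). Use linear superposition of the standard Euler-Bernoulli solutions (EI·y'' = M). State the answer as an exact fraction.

Load 1 — triangular load w₀=14 kN/m (0→w₀ over full span):
  y_1 = -w₀x(7L⁴-10L²x²+3x⁴)/(360LEI) = -14·(8/3)·(7·8⁴-10·8²·(8/3)²+3·(8/3)⁴)/(360·8·5000) = -28672/455625 m
Load 2 — point force P=17 kN at a=6 m (b=L-a=2):
  y_2 = -Pbx(L²-b²-x²)/(6LEI)  [x≤a] = -17·2·(8/3)·(8²-2²-(8/3)²)/(6·8·5000) = -2023/101250 m
Load 3 — applied couple M₀=4 kN·m at a=16/5 m (b=L-a=24/5):
  y_3 = (M₀x³/(6L)+C₁x)/EI  [x≤a] with C₁=M₀(3b²-L²)/(6L)=32/75 = (4·(8/3)³/(6·8)+(32/75)·(8/3))/5000 = 688/1265625 m
Superposition: y = Σ y_i = -1876391/22781250 m ≈ -0.082366 m

y(8/3) = -1876391/22781250 m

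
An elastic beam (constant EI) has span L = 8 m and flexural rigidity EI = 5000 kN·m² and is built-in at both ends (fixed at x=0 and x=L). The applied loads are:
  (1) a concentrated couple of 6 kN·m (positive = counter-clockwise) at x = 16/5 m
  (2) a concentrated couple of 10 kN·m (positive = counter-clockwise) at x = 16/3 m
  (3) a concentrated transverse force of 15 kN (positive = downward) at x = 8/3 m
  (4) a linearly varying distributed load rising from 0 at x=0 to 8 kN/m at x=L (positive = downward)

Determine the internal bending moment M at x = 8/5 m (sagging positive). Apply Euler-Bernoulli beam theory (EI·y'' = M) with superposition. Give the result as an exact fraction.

Load 1 — applied couple M₀=6 kN·m at a=16/5 m (b=L-a=24/5):
  M_1 = R_Ax - M_A  [x≤a] with R_A=27/25, M_A=18/25 = (27/25)·(8/5) - (18/25) = 126/125 kN·m
Load 2 — applied couple M₀=10 kN·m at a=16/3 m (b=L-a=8/3):
  M_2 = R_Ax - M_A  [x≤a] with R_A=5/3, M_A=10/3 = (5/3)·(8/5) - (10/3) = -2/3 kN·m
Load 3 — point force P=15 kN at a=8/3 m (b=L-a=16/3):
  M_3 = Pb²(3a+b)x/L³ - Pab²/L²  [x≤a] = 15·(16/3)²·(3·(8/3)+(16/3))·(8/5)/8³ - 15·(8/3)·(16/3)²/8² = 0 kN·m
Load 4 — triangular load w₀=8 kN/m (0→w₀ over full span):
  M_4 = 3w₀Lx/20 - w₀L²/30 - w₀x³/(6L) = 3·8·8·(8/5)/20 - 8·8²/30 - 8·(8/5)³/(6·8) = -896/375 kN·m
Superposition: M = Σ M_i = -256/125 kN·m ≈ -2.048000 kN·m

M(8/5) = -256/125 kN·m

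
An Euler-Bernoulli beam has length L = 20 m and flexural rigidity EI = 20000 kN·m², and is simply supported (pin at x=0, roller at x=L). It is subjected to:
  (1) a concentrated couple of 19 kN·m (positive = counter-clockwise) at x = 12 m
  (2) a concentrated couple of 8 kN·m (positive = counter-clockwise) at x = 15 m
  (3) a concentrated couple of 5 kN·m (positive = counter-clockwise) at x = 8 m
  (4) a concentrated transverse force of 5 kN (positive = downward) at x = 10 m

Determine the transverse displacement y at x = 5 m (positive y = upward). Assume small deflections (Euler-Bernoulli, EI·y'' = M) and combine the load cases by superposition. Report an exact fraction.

y(5) = -9671/240000 m

Load 1 — applied couple M₀=19 kN·m at a=12 m (b=L-a=8):
  y_1 = (M₀x³/(6L)+C₁x)/EI  [x≤a] with C₁=M₀(3b²-L²)/(6L)=-494/15 = (19·5³/(6·20)+(-494/15)·5)/20000 = -1159/160000 m
Load 2 — applied couple M₀=8 kN·m at a=15 m (b=L-a=5):
  y_2 = (M₀x³/(6L)+C₁x)/EI  [x≤a] with C₁=M₀(3b²-L²)/(6L)=-65/3 = (8·5³/(6·20)+(-65/3)·5)/20000 = -1/200 m
Load 3 — applied couple M₀=5 kN·m at a=8 m (b=L-a=12):
  y_3 = (M₀x³/(6L)+C₁x)/EI  [x≤a] with C₁=M₀(3b²-L²)/(6L)=4/3 = (5·5³/(6·20)+(4/3)·5)/20000 = 19/32000 m
Load 4 — point force P=5 kN at a=10 m (b=L-a=10):
  y_4 = -Pbx(L²-b²-x²)/(6LEI)  [x≤a] = -5·10·5·(20²-10²-5²)/(6·20·20000) = -11/384 m
Superposition: y = Σ y_i = -9671/240000 m ≈ -0.040296 m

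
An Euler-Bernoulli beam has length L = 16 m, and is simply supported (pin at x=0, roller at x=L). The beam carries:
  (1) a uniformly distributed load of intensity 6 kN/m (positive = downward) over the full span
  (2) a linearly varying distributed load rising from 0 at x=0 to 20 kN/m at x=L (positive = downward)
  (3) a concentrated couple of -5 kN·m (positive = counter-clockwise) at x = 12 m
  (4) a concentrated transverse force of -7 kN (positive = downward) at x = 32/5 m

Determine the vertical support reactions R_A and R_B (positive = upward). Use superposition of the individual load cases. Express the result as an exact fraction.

Load 1 — uniform load w=6 kN/m over full span:
  R_A = wL/2 = 6·16/2 = 48 kN
  R_B = wL/2 = 6·16/2 = 48 kN
Load 2 — triangular load w₀=20 kN/m (0→w₀ over full span):
  R_A = w₀L/6 = 20·16/6 = 160/3 kN
  R_B = w₀L/3 = 20·16/3 = 320/3 kN
Load 3 — applied couple M₀=-5 kN·m at a=12 m (b=L-a=4):
  R_A = M₀/L = (-5)/16 = -5/16 kN
  R_B = -M₀/L = -(-5)/16 = 5/16 kN
Load 4 — point force P=-7 kN at a=32/5 m (b=L-a=48/5):
  R_A = Pb/L = (-7)·(48/5)/16 = -21/5 kN
  R_B = Pa/L = (-7)·(32/5)/16 = -14/5 kN
Superposition: R_A = 23237/240 kN, R_B = 36523/240 kN

R_A = 23237/240 kN, R_B = 36523/240 kN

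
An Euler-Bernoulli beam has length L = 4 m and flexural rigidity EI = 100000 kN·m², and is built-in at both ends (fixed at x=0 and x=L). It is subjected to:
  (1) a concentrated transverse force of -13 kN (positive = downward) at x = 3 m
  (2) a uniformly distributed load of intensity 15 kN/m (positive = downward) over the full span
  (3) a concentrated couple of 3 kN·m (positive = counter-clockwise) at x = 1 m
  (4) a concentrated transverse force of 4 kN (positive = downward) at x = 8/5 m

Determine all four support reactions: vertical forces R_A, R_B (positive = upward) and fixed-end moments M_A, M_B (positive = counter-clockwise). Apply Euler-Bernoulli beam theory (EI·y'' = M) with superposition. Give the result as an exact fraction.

R_A = 62809/2000 kN, M_A = 2413/125 kN·m, R_B = 39191/2000 kN, M_B = -6643/500 kN·m

Load 1 — point force P=-13 kN at a=3 m (b=L-a=1):
  R_A = Pb²(3a+b)/L³ = (-13)·1²·(3·3+1)/4³ = -65/32 kN
  M_A = Pab²/L² = (-13)·3·1²/4² = -39/16 kN·m
  R_B = Pa²(a+3b)/L³ = (-13)·3²·(3+3·1)/4³ = -351/32 kN
  M_B = -Pa²b/L² = -(-13)·3²·1/4² = 117/16 kN·m
Load 2 — uniform load w=15 kN/m over full span:
  R_A = wL/2 = 15·4/2 = 30 kN
  M_A = wL²/12 = 15·4²/12 = 20 kN·m
  R_B = wL/2 = 15·4/2 = 30 kN
  M_B = -wL²/12 = -15·4²/12 = -20 kN·m
Load 3 — applied couple M₀=3 kN·m at a=1 m (b=L-a=3):
  R_A = 6M₀ab/L³ = 6·3·1·3/4³ = 27/32 kN
  M_A = M₀b(2a-b)/L² = 3·3·(2·1-3)/4² = -9/16 kN·m
  R_B = -6M₀ab/L³ = -6·3·1·3/4³ = -27/32 kN
  M_B = M₀a(2b-a)/L² = 3·1·(2·3-1)/4² = 15/16 kN·m
Load 4 — point force P=4 kN at a=8/5 m (b=L-a=12/5):
  R_A = Pb²(3a+b)/L³ = 4·(12/5)²·(3·(8/5)+(12/5))/4³ = 324/125 kN
  M_A = Pab²/L² = 4·(8/5)·(12/5)²/4² = 288/125 kN·m
  R_B = Pa²(a+3b)/L³ = 4·(8/5)²·((8/5)+3·(12/5))/4³ = 176/125 kN
  M_B = -Pa²b/L² = -4·(8/5)²·(12/5)/4² = -192/125 kN·m
Superposition: R_A = 62809/2000 kN, M_A = 2413/125 kN·m, R_B = 39191/2000 kN, M_B = -6643/500 kN·m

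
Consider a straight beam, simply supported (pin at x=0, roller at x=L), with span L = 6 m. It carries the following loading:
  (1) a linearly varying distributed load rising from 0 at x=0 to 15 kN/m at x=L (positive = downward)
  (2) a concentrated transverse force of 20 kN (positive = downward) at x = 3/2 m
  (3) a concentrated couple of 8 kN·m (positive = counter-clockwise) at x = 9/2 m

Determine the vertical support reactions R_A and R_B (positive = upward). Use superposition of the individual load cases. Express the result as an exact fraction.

Load 1 — triangular load w₀=15 kN/m (0→w₀ over full span):
  R_A = w₀L/6 = 15·6/6 = 15 kN
  R_B = w₀L/3 = 15·6/3 = 30 kN
Load 2 — point force P=20 kN at a=3/2 m (b=L-a=9/2):
  R_A = Pb/L = 20·(9/2)/6 = 15 kN
  R_B = Pa/L = 20·(3/2)/6 = 5 kN
Load 3 — applied couple M₀=8 kN·m at a=9/2 m (b=L-a=3/2):
  R_A = M₀/L = 8/6 = 4/3 kN
  R_B = -M₀/L = -8/6 = -4/3 kN
Superposition: R_A = 94/3 kN, R_B = 101/3 kN

R_A = 94/3 kN, R_B = 101/3 kN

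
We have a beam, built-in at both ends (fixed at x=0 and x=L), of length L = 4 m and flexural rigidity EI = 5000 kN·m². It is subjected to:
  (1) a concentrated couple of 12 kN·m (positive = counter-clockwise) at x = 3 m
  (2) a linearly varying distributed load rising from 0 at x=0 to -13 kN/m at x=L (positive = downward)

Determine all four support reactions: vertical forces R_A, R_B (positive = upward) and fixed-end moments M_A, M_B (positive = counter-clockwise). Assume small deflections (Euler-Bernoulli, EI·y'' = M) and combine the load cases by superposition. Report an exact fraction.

R_A = -177/40 kN, M_A = -191/60 kN·m, R_B = -863/40 kN, M_B = 163/20 kN·m

Load 1 — applied couple M₀=12 kN·m at a=3 m (b=L-a=1):
  R_A = 6M₀ab/L³ = 6·12·3·1/4³ = 27/8 kN
  M_A = M₀b(2a-b)/L² = 12·1·(2·3-1)/4² = 15/4 kN·m
  R_B = -6M₀ab/L³ = -6·12·3·1/4³ = -27/8 kN
  M_B = M₀a(2b-a)/L² = 12·3·(2·1-3)/4² = -9/4 kN·m
Load 2 — triangular load w₀=-13 kN/m (0→w₀ over full span):
  R_A = 3w₀L/20 = 3·(-13)·4/20 = -39/5 kN
  M_A = w₀L²/30 = (-13)·4²/30 = -104/15 kN·m
  R_B = 7w₀L/20 = 7·(-13)·4/20 = -91/5 kN
  M_B = -w₀L²/20 = -(-13)·4²/20 = 52/5 kN·m
Superposition: R_A = -177/40 kN, M_A = -191/60 kN·m, R_B = -863/40 kN, M_B = 163/20 kN·m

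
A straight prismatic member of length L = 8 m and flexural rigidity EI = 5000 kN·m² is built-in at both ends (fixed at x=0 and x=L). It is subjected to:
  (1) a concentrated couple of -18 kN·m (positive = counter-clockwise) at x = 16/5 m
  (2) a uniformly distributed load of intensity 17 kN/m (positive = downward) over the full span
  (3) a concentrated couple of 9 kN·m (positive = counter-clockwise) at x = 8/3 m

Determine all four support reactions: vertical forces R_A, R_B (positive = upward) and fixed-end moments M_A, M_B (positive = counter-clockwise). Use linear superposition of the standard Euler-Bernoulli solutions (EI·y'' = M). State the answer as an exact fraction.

R_A = 3313/50 kN, M_A = 6638/75 kN·m, R_B = 3487/50 kN, M_B = -7007/75 kN·m

Load 1 — applied couple M₀=-18 kN·m at a=16/5 m (b=L-a=24/5):
  R_A = 6M₀ab/L³ = 6·(-18)·(16/5)·(24/5)/8³ = -81/25 kN
  M_A = M₀b(2a-b)/L² = (-18)·(24/5)·(2·(16/5)-(24/5))/8² = -54/25 kN·m
  R_B = -6M₀ab/L³ = -6·(-18)·(16/5)·(24/5)/8³ = 81/25 kN
  M_B = M₀a(2b-a)/L² = (-18)·(16/5)·(2·(24/5)-(16/5))/8² = -144/25 kN·m
Load 2 — uniform load w=17 kN/m over full span:
  R_A = wL/2 = 17·8/2 = 68 kN
  M_A = wL²/12 = 17·8²/12 = 272/3 kN·m
  R_B = wL/2 = 17·8/2 = 68 kN
  M_B = -wL²/12 = -17·8²/12 = -272/3 kN·m
Load 3 — applied couple M₀=9 kN·m at a=8/3 m (b=L-a=16/3):
  R_A = 6M₀ab/L³ = 6·9·(8/3)·(16/3)/8³ = 3/2 kN
  M_A = M₀b(2a-b)/L² = 9·(16/3)·(2·(8/3)-(16/3))/8² = 0 kN·m
  R_B = -6M₀ab/L³ = -6·9·(8/3)·(16/3)/8³ = -3/2 kN
  M_B = M₀a(2b-a)/L² = 9·(8/3)·(2·(16/3)-(8/3))/8² = 3 kN·m
Superposition: R_A = 3313/50 kN, M_A = 6638/75 kN·m, R_B = 3487/50 kN, M_B = -7007/75 kN·m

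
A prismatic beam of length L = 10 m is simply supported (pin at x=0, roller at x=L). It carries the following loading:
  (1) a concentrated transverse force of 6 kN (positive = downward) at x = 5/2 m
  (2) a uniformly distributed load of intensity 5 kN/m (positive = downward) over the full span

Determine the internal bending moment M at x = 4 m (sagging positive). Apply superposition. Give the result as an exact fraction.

M(4) = 69 kN·m

Load 1 — point force P=6 kN at a=5/2 m (b=L-a=15/2):
  M_1 = Pa(L-x)/L  [x>a] = 6·(5/2)·(10-4)/10 = 9 kN·m
Load 2 — uniform load w=5 kN/m over full span:
  M_2 = wx(L-x)/2 = 5·4·(10-4)/2 = 60 kN·m
Superposition: M = Σ M_i = 69 kN·m ≈ 69.000000 kN·m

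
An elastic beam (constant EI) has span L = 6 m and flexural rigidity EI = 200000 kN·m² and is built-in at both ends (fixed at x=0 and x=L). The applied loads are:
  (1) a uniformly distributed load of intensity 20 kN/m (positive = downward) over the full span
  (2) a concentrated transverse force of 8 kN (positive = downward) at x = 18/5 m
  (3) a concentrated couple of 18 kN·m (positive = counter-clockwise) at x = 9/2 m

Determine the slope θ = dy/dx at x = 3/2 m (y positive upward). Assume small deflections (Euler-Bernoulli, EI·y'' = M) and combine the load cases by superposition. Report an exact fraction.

Load 1 — uniform load w=20 kN/m over full span:
  θ_1 = -wx(L-x)(L-2x)/(12EI) = -20·(3/2)·(6-(3/2))·(6-2·(3/2))/(12·200000) = -27/160000 rad
Load 2 — point force P=8 kN at a=18/5 m (b=L-a=12/5):
  θ_2 = -Pb²x(2aL-(3a+b)x)/(2L³EI)  [x≤a] = -8·(12/5)²·(3/2)·(2·(18/5)·6-(3·(18/5)+(12/5))·(3/2))/(2·6³·200000) = -117/6250000 rad
Load 3 — applied couple M₀=18 kN·m at a=9/2 m (b=L-a=3/2):
  θ_3 = (R_Ax²/2 - M_Ax)/EI  [x≤a] with R_A=27/8, M_A=45/8 = ((27/8)·(3/2)²/2 - (45/8)·(3/2))/200000 = -297/12800000 rad
Superposition: θ = Σ θ_i = -337077/1600000000 rad ≈ -0.000211 rad

θ(3/2) = -337077/1600000000 rad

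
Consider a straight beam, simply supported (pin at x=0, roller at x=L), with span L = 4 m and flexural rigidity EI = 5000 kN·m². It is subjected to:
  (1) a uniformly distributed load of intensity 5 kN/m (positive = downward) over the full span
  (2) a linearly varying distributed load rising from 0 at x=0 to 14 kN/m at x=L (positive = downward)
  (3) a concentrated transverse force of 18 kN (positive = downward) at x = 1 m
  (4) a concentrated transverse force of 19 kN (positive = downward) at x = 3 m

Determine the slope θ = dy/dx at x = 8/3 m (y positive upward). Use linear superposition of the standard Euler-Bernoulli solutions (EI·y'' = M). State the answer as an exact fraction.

θ(8/3) = 263141/48600000 rad

Load 1 — uniform load w=5 kN/m over full span:
  θ_1 = -w(L³-6Lx²+4x³)/(24EI) = -5·(4³-6·4·(8/3)²+4·(8/3)³)/(24·5000) = 13/10125 rad
Load 2 — triangular load w₀=14 kN/m (0→w₀ over full span):
  θ_2 = -w₀(7L⁴-30L²x²+15x⁴)/(360LEI) = -14·(7·4⁴-30·4²·(8/3)²+15·(8/3)⁴)/(360·4·5000) = 1274/759375 rad
Load 3 — point force P=18 kN at a=1 m (b=L-a=3):
  θ_3 = -Pa(2L²-6Lx+3x²+a²)/(6LEI)  [x>a] = -18·1·(2·4²-6·4·(8/3)+3·(8/3)²+1²)/(6·4·5000) = 29/20000 rad
Load 4 — point force P=19 kN at a=3 m (b=L-a=1):
  θ_4 = -Pb(L²-b²-3x²)/(6LEI)  [x≤a] = -19·1·(4²-1²-3·(8/3)²)/(6·4·5000) = 361/360000 rad
Superposition: θ = Σ θ_i = 263141/48600000 rad ≈ 0.005414 rad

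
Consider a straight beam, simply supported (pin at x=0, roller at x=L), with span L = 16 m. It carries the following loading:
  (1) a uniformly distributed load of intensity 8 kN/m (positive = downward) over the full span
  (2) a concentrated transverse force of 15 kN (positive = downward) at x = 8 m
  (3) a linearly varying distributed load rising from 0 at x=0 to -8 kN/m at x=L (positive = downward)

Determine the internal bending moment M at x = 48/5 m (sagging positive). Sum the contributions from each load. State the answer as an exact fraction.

M(48/5) = 20336/125 kN·m

Load 1 — uniform load w=8 kN/m over full span:
  M_1 = wx(L-x)/2 = 8·(48/5)·(16-(48/5))/2 = 6144/25 kN·m
Load 2 — point force P=15 kN at a=8 m (b=L-a=8):
  M_2 = Pa(L-x)/L  [x>a] = 15·8·(16-(48/5))/16 = 48 kN·m
Load 3 — triangular load w₀=-8 kN/m (0→w₀ over full span):
  M_3 = w₀Lx/6 - w₀x³/(6L) = (-8)·16·(48/5)/6 - (-8)·(48/5)³/(6·16) = -16384/125 kN·m
Superposition: M = Σ M_i = 20336/125 kN·m ≈ 162.688000 kN·m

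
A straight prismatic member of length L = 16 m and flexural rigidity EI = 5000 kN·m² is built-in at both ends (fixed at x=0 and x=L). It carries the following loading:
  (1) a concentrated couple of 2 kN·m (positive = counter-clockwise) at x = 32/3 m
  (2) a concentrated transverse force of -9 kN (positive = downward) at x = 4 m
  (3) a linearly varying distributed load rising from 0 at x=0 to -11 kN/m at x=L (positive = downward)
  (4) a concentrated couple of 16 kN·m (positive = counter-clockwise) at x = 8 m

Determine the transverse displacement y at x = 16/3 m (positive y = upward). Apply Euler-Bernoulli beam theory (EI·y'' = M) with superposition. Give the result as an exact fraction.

y(16/3) = 349712/2278125 m

Load 1 — applied couple M₀=2 kN·m at a=32/3 m (b=L-a=16/3):
  y_1 = (R_Ax³/6 - M_Ax²/2)/EI  [x≤a] with R_A=1/6, M_A=2/3 = ((1/6)·(16/3)³/6 - (2/3)·(16/3)²/2)/5000 = -32/30375 m
Load 2 — point force P=-9 kN at a=4 m (b=L-a=12):
  y_2 = -Pa²(L-x)²(3bL-(3b+a)(L-x))/(6L³EI)  [x>a] = -(-9)·4²·(16-(16/3))²·(3·12·16-(3·12+4)·(16-(16/3)))/(6·16³·5000) = 112/5625 m
Load 3 — triangular load w₀=-11 kN/m (0→w₀ over full span):
  y_3 = -w₀x²(L-x)²(x+2L)/(120LEI) = -(-11)·(16/3)²·(16-(16/3))²·((16/3)+2·16)/(120·16·5000) = 315392/2278125 m
Load 4 — applied couple M₀=16 kN·m at a=8 m (b=L-a=8):
  y_4 = (R_Ax³/6 - M_Ax²/2)/EI  [x≤a] with R_A=3/2, M_A=4 = ((3/2)·(16/3)³/6 - 4·(16/3)²/2)/5000 = -64/16875 m
Superposition: y = Σ y_i = 349712/2278125 m ≈ 0.153509 m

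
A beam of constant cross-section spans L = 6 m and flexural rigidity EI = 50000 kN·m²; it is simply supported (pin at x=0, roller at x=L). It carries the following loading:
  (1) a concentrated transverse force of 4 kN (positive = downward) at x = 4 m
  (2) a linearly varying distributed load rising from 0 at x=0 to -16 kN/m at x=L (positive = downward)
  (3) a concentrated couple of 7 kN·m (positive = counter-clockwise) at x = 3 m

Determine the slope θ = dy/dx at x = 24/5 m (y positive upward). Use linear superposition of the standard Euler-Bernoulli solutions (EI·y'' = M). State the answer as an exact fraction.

θ(24/5) = -1171771/1125000000 rad

Load 1 — point force P=4 kN at a=4 m (b=L-a=2):
  θ_1 = -Pa(2L²-6Lx+3x²+a²)/(6LEI)  [x>a] = -4·4·(2·6²-6·6·(24/5)+3·(24/5)²+4²)/(6·6·50000) = 98/703125 rad
Load 2 — triangular load w₀=-16 kN/m (0→w₀ over full span):
  θ_2 = -w₀(7L⁴-30L²x²+15x⁴)/(360LEI) = -(-16)·(7·6⁴-30·6²·(24/5)²+15·(24/5)⁴)/(360·6·50000) = -2271/1953125 rad
Load 3 — applied couple M₀=7 kN·m at a=3 m (b=L-a=3):
  θ_3 = (M₀x²/(2L)-M₀(x-a)+C₁)/EI  [x>a] with C₁=M₀(3b²-L²)/(6L)=-7/4 = (7·(24/5)²/(2·6)-7·((24/5)-3)+(-7/4))/50000 = -91/5000000 rad
Superposition: θ = Σ θ_i = -1171771/1125000000 rad ≈ -0.001042 rad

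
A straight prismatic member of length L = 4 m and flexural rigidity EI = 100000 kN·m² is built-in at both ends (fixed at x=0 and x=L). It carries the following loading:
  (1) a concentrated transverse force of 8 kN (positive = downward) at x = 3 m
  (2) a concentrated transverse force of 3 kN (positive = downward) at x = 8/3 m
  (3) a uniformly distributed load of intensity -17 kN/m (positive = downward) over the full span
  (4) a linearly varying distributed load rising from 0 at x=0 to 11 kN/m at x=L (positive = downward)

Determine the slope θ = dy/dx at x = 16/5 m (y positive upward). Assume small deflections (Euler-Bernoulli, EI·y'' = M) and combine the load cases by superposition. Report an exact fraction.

Load 1 — point force P=8 kN at a=3 m (b=L-a=1):
  θ_1 = Pa²(L-x)(2bL-(3b+a)(L-x))/(2L³EI)  [x>a] = 8·3²·(4-(16/5))·(2·1·4-(3·1+3)·(4-(16/5)))/(2·4³·100000) = 9/625000 rad
Load 2 — point force P=3 kN at a=8/3 m (b=L-a=4/3):
  θ_2 = Pa²(L-x)(2bL-(3b+a)(L-x))/(2L³EI)  [x>a] = 3·(8/3)²·(4-(16/5))·(2·(4/3)·4-(3·(4/3)+(8/3))·(4-(16/5)))/(2·4³·100000) = 1/140625 rad
Load 3 — uniform load w=-17 kN/m over full span:
  θ_3 = -wx(L-x)(L-2x)/(12EI) = -(-17)·(16/5)·(4-(16/5))·(4-2·(16/5))/(12·100000) = -34/390625 rad
Load 4 — triangular load w₀=11 kN/m (0→w₀ over full span):
  θ_4 = -w₀(2x(L-x)(L-2x)(x+2L)+x²(L-x)²)/(120LEI) = -11·(2·(16/5)·(4-(16/5))·(4-2·(16/5))·((16/5)+2·4)+(16/5)²·(4-(16/5))²)/(120·4·100000) = 176/5859375 rad
Superposition: θ = Σ θ_i = -4991/140625000 rad ≈ -0.000035 rad

θ(16/5) = -4991/140625000 rad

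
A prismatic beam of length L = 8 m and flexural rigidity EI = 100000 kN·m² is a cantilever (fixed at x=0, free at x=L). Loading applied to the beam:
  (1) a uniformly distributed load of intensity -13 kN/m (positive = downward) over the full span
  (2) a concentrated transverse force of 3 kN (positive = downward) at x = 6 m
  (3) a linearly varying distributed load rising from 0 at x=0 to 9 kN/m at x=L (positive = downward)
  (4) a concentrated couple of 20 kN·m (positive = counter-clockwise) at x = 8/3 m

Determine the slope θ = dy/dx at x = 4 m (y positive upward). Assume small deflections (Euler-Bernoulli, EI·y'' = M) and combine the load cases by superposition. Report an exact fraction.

Load 1 — uniform load w=-13 kN/m over full span:
  θ_1 = -wx(x²-3Lx+3L²)/(6EI) = -(-13)·4·(4²-3·8·4+3·8²)/(6·100000) = 91/9375 rad
Load 2 — point force P=3 kN at a=6 m (b=L-a=2):
  θ_2 = -Px(2a-x)/(2EI)  [x≤a] = -3·4·(2·6-4)/(2·100000) = -3/6250 rad
Load 3 — triangular load w₀=9 kN/m (0→w₀ over full span):
  θ_3 = (w₀Lx²/4-w₀L²x/3-w₀x⁴/(24L))/EI = (9·8·4²/4-9·8²·4/3-9·4⁴/(24·8))/100000 = -123/25000 rad
Load 4 — applied couple M₀=20 kN·m at a=8/3 m (b=L-a=16/3):
  θ_4 = M₀a/EI  [x>a] = 20·(8/3)/100000 = 1/1875 rad
Superposition: θ = Σ θ_i = 121/25000 rad ≈ 0.004840 rad

θ(4) = 121/25000 rad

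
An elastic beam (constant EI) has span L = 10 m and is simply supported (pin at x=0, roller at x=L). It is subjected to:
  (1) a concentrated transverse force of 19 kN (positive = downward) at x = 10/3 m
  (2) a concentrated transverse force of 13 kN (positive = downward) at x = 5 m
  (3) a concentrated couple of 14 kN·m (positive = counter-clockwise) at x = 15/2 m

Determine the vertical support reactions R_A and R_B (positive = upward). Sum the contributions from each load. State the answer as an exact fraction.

R_A = 617/30 kN, R_B = 343/30 kN

Load 1 — point force P=19 kN at a=10/3 m (b=L-a=20/3):
  R_A = Pb/L = 19·(20/3)/10 = 38/3 kN
  R_B = Pa/L = 19·(10/3)/10 = 19/3 kN
Load 2 — point force P=13 kN at a=5 m (b=L-a=5):
  R_A = Pb/L = 13·5/10 = 13/2 kN
  R_B = Pa/L = 13·5/10 = 13/2 kN
Load 3 — applied couple M₀=14 kN·m at a=15/2 m (b=L-a=5/2):
  R_A = M₀/L = 14/10 = 7/5 kN
  R_B = -M₀/L = -14/10 = -7/5 kN
Superposition: R_A = 617/30 kN, R_B = 343/30 kN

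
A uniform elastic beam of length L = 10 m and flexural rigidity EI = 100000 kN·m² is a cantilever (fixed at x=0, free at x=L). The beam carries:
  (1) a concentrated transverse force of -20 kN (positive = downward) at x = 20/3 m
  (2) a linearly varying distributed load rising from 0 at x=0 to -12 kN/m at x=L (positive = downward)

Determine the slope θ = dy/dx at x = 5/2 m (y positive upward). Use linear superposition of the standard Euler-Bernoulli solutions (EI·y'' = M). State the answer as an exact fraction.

θ(5/2) = 1667/153600 rad

Load 1 — point force P=-20 kN at a=20/3 m (b=L-a=10/3):
  θ_1 = -Px(2a-x)/(2EI)  [x≤a] = -(-20)·(5/2)·(2·(20/3)-(5/2))/(2·100000) = 13/4800 rad
Load 2 — triangular load w₀=-12 kN/m (0→w₀ over full span):
  θ_2 = (w₀Lx²/4-w₀L²x/3-w₀x⁴/(24L))/EI = ((-12)·10·(5/2)²/4-(-12)·10²·(5/2)/3-(-12)·(5/2)⁴/(24·10))/100000 = 417/51200 rad
Superposition: θ = Σ θ_i = 1667/153600 rad ≈ 0.010853 rad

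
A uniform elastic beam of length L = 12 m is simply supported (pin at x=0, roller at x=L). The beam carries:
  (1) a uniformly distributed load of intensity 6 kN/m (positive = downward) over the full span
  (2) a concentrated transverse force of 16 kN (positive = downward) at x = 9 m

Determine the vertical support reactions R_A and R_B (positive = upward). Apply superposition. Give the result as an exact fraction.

R_A = 40 kN, R_B = 48 kN

Load 1 — uniform load w=6 kN/m over full span:
  R_A = wL/2 = 6·12/2 = 36 kN
  R_B = wL/2 = 6·12/2 = 36 kN
Load 2 — point force P=16 kN at a=9 m (b=L-a=3):
  R_A = Pb/L = 16·3/12 = 4 kN
  R_B = Pa/L = 16·9/12 = 12 kN
Superposition: R_A = 40 kN, R_B = 48 kN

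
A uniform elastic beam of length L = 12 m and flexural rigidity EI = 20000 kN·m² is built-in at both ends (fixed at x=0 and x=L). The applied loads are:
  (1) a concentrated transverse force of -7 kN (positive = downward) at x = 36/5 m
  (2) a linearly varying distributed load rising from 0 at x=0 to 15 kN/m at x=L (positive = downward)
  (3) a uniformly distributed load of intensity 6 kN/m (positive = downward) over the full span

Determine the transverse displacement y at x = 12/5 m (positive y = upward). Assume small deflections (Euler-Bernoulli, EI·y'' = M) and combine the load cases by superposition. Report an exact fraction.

Load 1 — point force P=-7 kN at a=36/5 m (b=L-a=24/5):
  y_1 = -Pb²x²(3aL-(3a+b)x)/(6L³EI)  [x≤a] = -(-7)·(24/5)²·(12/5)²·(3·(36/5)·12-(3·(36/5)+(24/5))·(12/5))/(6·12³·20000) = 8568/9765625 m
Load 2 — triangular load w₀=15 kN/m (0→w₀ over full span):
  y_2 = -w₀x²(L-x)²(x+2L)/(120LEI) = -15·(12/5)²·(12-(12/5))²·((12/5)+2·12)/(120·12·20000) = -14256/1953125 m
Load 3 — uniform load w=6 kN/m over full span:
  y_3 = -wx²(L-x)²/(24EI) = -6·(12/5)²·(12-(12/5))²/(24·20000) = -2592/390625 m
Superposition: y = Σ y_i = -127512/9765625 m ≈ -0.013057 m

y(12/5) = -127512/9765625 m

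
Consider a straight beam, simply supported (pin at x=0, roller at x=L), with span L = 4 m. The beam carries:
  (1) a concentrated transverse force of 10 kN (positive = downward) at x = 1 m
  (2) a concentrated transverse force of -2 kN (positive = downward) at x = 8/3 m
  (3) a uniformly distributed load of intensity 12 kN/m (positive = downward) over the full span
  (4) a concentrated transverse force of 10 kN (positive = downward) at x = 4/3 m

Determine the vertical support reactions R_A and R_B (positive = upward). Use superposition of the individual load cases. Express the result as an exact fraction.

Load 1 — point force P=10 kN at a=1 m (b=L-a=3):
  R_A = Pb/L = 10·3/4 = 15/2 kN
  R_B = Pa/L = 10·1/4 = 5/2 kN
Load 2 — point force P=-2 kN at a=8/3 m (b=L-a=4/3):
  R_A = Pb/L = (-2)·(4/3)/4 = -2/3 kN
  R_B = Pa/L = (-2)·(8/3)/4 = -4/3 kN
Load 3 — uniform load w=12 kN/m over full span:
  R_A = wL/2 = 12·4/2 = 24 kN
  R_B = wL/2 = 12·4/2 = 24 kN
Load 4 — point force P=10 kN at a=4/3 m (b=L-a=8/3):
  R_A = Pb/L = 10·(8/3)/4 = 20/3 kN
  R_B = Pa/L = 10·(4/3)/4 = 10/3 kN
Superposition: R_A = 75/2 kN, R_B = 57/2 kN

R_A = 75/2 kN, R_B = 57/2 kN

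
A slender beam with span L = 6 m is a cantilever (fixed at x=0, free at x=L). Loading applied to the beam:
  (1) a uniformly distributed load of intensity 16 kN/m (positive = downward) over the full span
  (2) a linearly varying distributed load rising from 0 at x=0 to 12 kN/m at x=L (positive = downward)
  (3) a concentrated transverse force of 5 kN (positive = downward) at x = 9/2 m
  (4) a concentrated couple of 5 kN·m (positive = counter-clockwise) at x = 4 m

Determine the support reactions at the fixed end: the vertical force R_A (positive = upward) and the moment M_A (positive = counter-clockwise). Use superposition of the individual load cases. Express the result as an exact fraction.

Load 1 — uniform load w=16 kN/m over full span:
  R_A = wL = 16·6 = 96 kN
  M_A = wL²/2 = 16·6²/2 = 288 kN·m
Load 2 — triangular load w₀=12 kN/m (0→w₀ over full span):
  R_A = w₀L/2 = 12·6/2 = 36 kN
  M_A = w₀L²/3 = 12·6²/3 = 144 kN·m
Load 3 — point force P=5 kN at a=9/2 m (b=L-a=3/2):
  R_A = P = 5 kN
  M_A = Pa = 5·(9/2) = 45/2 kN·m
Load 4 — applied couple M₀=5 kN·m at a=4 m (b=L-a=2):
  R_A = 0 kN
  M_A = -M₀ = -5 kN·m
Superposition: R_A = 137 kN, M_A = 899/2 kN·m

R_A = 137 kN, M_A = 899/2 kN·m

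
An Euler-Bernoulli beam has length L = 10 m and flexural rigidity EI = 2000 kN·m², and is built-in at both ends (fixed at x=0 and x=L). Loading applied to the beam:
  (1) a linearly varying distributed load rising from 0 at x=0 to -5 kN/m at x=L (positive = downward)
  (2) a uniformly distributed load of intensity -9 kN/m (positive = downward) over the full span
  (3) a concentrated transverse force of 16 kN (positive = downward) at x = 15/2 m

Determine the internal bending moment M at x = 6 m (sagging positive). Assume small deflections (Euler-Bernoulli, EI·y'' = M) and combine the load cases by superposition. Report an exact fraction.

Load 1 — triangular load w₀=-5 kN/m (0→w₀ over full span):
  M_1 = 3w₀Lx/20 - w₀L²/30 - w₀x³/(6L) = 3·(-5)·10·6/20 - (-5)·10²/30 - (-5)·6³/(6·10) = -31/3 kN·m
Load 2 — uniform load w=-9 kN/m over full span:
  M_2 = wLx/2 - wL²/12 - wx²/2 = (-9)·10·6/2 - (-9)·10²/12 - (-9)·6²/2 = -33 kN·m
Load 3 — point force P=16 kN at a=15/2 m (b=L-a=5/2):
  M_3 = Pb²(3a+b)x/L³ - Pab²/L²  [x≤a] = 16·(5/2)²·(3·(15/2)+(5/2))·6/10³ - 16·(15/2)·(5/2)²/10² = 15/2 kN·m
Superposition: M = Σ M_i = -215/6 kN·m ≈ -35.833333 kN·m

M(6) = -215/6 kN·m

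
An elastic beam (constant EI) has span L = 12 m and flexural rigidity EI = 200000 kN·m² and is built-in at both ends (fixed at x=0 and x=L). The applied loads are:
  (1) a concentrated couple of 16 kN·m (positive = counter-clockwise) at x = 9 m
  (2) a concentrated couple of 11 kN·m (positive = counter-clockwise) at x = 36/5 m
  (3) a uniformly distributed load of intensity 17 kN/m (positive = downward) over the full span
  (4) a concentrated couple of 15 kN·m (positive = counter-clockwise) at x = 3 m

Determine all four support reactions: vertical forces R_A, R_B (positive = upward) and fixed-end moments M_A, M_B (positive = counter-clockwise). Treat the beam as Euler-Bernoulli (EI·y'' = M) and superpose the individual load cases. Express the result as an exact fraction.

Load 1 — applied couple M₀=16 kN·m at a=9 m (b=L-a=3):
  R_A = 6M₀ab/L³ = 6·16·9·3/12³ = 3/2 kN
  M_A = M₀b(2a-b)/L² = 16·3·(2·9-3)/12² = 5 kN·m
  R_B = -6M₀ab/L³ = -6·16·9·3/12³ = -3/2 kN
  M_B = M₀a(2b-a)/L² = 16·9·(2·3-9)/12² = -3 kN·m
Load 2 — applied couple M₀=11 kN·m at a=36/5 m (b=L-a=24/5):
  R_A = 6M₀ab/L³ = 6·11·(36/5)·(24/5)/12³ = 33/25 kN
  M_A = M₀b(2a-b)/L² = 11·(24/5)·(2·(36/5)-(24/5))/12² = 88/25 kN·m
  R_B = -6M₀ab/L³ = -6·11·(36/5)·(24/5)/12³ = -33/25 kN
  M_B = M₀a(2b-a)/L² = 11·(36/5)·(2·(24/5)-(36/5))/12² = 33/25 kN·m
Load 3 — uniform load w=17 kN/m over full span:
  R_A = wL/2 = 17·12/2 = 102 kN
  M_A = wL²/12 = 17·12²/12 = 204 kN·m
  R_B = wL/2 = 17·12/2 = 102 kN
  M_B = -wL²/12 = -17·12²/12 = -204 kN·m
Load 4 — applied couple M₀=15 kN·m at a=3 m (b=L-a=9):
  R_A = 6M₀ab/L³ = 6·15·3·9/12³ = 45/32 kN
  M_A = M₀b(2a-b)/L² = 15·9·(2·3-9)/12² = -45/16 kN·m
  R_B = -6M₀ab/L³ = -6·15·3·9/12³ = -45/32 kN
  M_B = M₀a(2b-a)/L² = 15·3·(2·9-3)/12² = 75/16 kN·m
Superposition: R_A = 84981/800 kN, M_A = 83883/400 kN·m, R_B = 78219/800 kN, M_B = -80397/400 kN·m

R_A = 84981/800 kN, M_A = 83883/400 kN·m, R_B = 78219/800 kN, M_B = -80397/400 kN·m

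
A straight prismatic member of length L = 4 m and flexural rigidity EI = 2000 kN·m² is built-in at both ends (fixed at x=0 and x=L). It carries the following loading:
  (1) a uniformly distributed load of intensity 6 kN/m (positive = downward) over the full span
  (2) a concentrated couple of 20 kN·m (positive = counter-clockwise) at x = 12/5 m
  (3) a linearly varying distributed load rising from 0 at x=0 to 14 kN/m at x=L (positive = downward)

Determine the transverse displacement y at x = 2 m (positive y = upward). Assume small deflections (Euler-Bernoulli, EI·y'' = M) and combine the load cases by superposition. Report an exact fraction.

Load 1 — uniform load w=6 kN/m over full span:
  y_1 = -wx²(L-x)²/(24EI) = -6·2²·(4-2)²/(24·2000) = -1/500 m
Load 2 — applied couple M₀=20 kN·m at a=12/5 m (b=L-a=8/5):
  y_2 = (R_Ax³/6 - M_Ax²/2)/EI  [x≤a] with R_A=36/5, M_A=32/5 = ((36/5)·2³/6 - (32/5)·2²/2)/2000 = -1/625 m
Load 3 — triangular load w₀=14 kN/m (0→w₀ over full span):
  y_3 = -w₀x²(L-x)²(x+2L)/(120LEI) = -14·2²·(4-2)²·(2+2·4)/(120·4·2000) = -7/3000 m
Superposition: y = Σ y_i = -89/15000 m ≈ -0.005933 m

y(2) = -89/15000 m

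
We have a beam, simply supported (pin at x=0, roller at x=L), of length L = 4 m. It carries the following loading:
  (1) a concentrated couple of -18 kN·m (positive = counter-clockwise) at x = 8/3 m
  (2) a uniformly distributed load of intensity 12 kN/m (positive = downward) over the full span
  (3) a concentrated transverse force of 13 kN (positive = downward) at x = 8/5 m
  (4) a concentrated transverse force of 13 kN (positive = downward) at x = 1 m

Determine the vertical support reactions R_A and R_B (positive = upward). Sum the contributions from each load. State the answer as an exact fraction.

R_A = 741/20 kN, R_B = 739/20 kN

Load 1 — applied couple M₀=-18 kN·m at a=8/3 m (b=L-a=4/3):
  R_A = M₀/L = (-18)/4 = -9/2 kN
  R_B = -M₀/L = -(-18)/4 = 9/2 kN
Load 2 — uniform load w=12 kN/m over full span:
  R_A = wL/2 = 12·4/2 = 24 kN
  R_B = wL/2 = 12·4/2 = 24 kN
Load 3 — point force P=13 kN at a=8/5 m (b=L-a=12/5):
  R_A = Pb/L = 13·(12/5)/4 = 39/5 kN
  R_B = Pa/L = 13·(8/5)/4 = 26/5 kN
Load 4 — point force P=13 kN at a=1 m (b=L-a=3):
  R_A = Pb/L = 13·3/4 = 39/4 kN
  R_B = Pa/L = 13·1/4 = 13/4 kN
Superposition: R_A = 741/20 kN, R_B = 739/20 kN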